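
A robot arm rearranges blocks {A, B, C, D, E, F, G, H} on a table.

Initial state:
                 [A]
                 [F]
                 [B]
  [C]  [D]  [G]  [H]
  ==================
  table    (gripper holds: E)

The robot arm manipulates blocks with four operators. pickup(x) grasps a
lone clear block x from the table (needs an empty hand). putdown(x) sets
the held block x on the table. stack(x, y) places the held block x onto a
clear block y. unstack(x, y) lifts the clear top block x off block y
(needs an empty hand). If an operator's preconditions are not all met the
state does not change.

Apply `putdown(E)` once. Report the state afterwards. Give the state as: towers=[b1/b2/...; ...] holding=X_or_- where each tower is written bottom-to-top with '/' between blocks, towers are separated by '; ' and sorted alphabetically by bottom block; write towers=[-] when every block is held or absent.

before: towers=[C; D; G; H/B/F/A] holding=E
pre[putdown(E)]: holding(E) yes
all met → apply putdown(E)
after:  towers=[C; D; E; G; H/B/F/A] holding=-

towers=[C; D; E; G; H/B/F/A] holding=-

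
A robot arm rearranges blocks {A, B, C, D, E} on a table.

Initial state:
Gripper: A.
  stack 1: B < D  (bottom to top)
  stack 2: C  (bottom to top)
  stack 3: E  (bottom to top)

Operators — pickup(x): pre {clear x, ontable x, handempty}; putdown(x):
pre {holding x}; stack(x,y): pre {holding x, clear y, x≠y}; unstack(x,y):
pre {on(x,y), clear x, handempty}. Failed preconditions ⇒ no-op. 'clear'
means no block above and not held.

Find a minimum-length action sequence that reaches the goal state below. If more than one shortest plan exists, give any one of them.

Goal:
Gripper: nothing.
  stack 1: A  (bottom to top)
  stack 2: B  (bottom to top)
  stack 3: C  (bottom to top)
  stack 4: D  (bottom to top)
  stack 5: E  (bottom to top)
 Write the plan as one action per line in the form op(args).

putdown(A)
unstack(D, B)
putdown(D)

step 1 (putdown(A)): towers=[A; B/D; C; E] holding=-
step 2 (unstack(D, B)): towers=[A; B; C; E] holding=D
step 3 (putdown(D)): towers=[A; B; C; D; E] holding=-
goal check: towers=[A; B; C; D; E] holding=- — reached (length 3, optimal by BFS)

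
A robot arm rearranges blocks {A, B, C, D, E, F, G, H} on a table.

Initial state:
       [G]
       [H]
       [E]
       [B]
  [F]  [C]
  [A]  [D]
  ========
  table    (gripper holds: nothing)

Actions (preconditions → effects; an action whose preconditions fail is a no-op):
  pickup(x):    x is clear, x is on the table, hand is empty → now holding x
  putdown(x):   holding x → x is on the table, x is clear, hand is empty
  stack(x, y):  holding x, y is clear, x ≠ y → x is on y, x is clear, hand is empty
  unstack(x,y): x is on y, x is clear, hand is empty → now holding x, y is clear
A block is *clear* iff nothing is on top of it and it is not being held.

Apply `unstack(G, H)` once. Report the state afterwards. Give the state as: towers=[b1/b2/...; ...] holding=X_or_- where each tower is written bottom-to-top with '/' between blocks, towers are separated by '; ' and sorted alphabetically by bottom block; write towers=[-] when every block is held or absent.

before: towers=[A/F; D/C/B/E/H/G] holding=-
pre[unstack(G, H)]: on(G,H) yes, clear(G) yes, handempty yes
all met → apply unstack(G, H)
after:  towers=[A/F; D/C/B/E/H] holding=G

towers=[A/F; D/C/B/E/H] holding=G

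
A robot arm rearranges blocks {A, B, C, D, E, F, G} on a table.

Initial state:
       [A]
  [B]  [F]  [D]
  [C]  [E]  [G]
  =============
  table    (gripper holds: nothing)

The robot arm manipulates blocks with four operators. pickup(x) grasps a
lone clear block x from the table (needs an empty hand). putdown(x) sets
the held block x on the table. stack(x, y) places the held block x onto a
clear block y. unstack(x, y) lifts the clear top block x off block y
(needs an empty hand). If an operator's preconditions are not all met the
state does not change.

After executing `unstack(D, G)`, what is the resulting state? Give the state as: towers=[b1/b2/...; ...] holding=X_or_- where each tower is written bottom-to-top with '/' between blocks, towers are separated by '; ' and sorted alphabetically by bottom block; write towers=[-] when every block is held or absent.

before: towers=[C/B; E/F/A; G/D] holding=-
pre[unstack(D, G)]: on(D,G) ✓, clear(D) ✓, handempty ✓
all met → apply unstack(D, G)
after:  towers=[C/B; E/F/A; G] holding=D

towers=[C/B; E/F/A; G] holding=D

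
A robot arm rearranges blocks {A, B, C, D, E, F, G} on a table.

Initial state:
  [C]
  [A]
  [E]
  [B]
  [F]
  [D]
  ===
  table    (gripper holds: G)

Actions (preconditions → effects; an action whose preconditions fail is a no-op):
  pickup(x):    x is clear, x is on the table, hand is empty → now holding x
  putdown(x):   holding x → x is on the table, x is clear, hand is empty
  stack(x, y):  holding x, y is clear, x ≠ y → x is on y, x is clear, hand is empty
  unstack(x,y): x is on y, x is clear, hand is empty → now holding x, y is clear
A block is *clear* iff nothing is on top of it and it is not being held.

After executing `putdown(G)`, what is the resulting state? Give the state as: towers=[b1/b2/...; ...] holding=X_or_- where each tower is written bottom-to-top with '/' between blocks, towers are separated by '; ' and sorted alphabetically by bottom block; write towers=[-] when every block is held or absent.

before: towers=[D/F/B/E/A/C] holding=G
pre[putdown(G)]: holding(G) ✓
all met → apply putdown(G)
after:  towers=[D/F/B/E/A/C; G] holding=-

towers=[D/F/B/E/A/C; G] holding=-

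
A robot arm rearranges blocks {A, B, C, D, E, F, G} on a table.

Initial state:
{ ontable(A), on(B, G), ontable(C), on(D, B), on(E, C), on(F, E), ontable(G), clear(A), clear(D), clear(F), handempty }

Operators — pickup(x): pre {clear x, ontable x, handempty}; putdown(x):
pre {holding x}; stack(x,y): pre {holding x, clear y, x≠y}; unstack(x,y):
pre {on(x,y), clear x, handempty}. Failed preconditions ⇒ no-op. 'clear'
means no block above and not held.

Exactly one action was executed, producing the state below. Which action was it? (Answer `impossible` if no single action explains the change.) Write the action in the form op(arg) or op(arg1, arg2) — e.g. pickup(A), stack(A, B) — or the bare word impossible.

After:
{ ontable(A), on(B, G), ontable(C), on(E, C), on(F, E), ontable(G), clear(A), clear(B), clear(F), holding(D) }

target: towers=[A; C/E/F; G/B] holding=D
     unstack(F, E) → towers=[A; C/E; G/B/D] holding=F
     unstack(D, B) → towers=[A; C/E/F; G/B] holding=D  ← match
         pickup(A) → towers=[C/E/F; G/B/D] holding=A

unstack(D, B)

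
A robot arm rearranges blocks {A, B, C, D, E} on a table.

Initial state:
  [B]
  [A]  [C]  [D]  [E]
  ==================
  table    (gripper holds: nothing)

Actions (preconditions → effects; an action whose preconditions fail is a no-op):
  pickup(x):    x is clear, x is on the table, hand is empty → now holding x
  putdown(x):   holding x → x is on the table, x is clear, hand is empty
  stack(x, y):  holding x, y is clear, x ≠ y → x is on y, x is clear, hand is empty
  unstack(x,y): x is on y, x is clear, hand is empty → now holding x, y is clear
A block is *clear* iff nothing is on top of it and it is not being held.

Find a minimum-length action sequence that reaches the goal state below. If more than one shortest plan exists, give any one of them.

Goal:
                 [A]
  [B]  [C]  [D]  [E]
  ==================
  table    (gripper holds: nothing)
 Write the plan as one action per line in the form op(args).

step 1 (unstack(B, A)): towers=[A; C; D; E] holding=B
step 2 (putdown(B)): towers=[A; B; C; D; E] holding=-
step 3 (pickup(A)): towers=[B; C; D; E] holding=A
step 4 (stack(A, E)): towers=[B; C; D; E/A] holding=-
goal check: towers=[B; C; D; E/A] holding=- — reached (length 4, optimal by BFS)

unstack(B, A)
putdown(B)
pickup(A)
stack(A, E)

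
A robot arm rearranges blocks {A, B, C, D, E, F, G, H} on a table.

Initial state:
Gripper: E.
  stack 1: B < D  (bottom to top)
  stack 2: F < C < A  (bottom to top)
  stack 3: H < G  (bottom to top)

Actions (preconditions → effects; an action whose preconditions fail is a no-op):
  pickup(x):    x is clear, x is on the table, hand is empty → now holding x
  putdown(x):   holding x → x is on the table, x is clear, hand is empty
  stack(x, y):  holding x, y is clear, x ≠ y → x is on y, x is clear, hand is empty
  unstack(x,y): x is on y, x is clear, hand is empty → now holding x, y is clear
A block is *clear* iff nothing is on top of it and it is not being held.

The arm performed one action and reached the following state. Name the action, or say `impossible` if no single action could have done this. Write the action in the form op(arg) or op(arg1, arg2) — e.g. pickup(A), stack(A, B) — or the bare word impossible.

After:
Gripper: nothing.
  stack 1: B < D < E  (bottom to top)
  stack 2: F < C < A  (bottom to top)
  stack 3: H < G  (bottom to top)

target: towers=[B/D/E; F/C/A; H/G] holding=-
        putdown(E) → towers=[B/D; E; F/C/A; H/G] holding=-
       stack(E, G) → towers=[B/D; F/C/A; H/G/E] holding=-
       stack(E, A) → towers=[B/D; F/C/A/E; H/G] holding=-
       stack(E, D) → towers=[B/D/E; F/C/A; H/G] holding=-  ← match

stack(E, D)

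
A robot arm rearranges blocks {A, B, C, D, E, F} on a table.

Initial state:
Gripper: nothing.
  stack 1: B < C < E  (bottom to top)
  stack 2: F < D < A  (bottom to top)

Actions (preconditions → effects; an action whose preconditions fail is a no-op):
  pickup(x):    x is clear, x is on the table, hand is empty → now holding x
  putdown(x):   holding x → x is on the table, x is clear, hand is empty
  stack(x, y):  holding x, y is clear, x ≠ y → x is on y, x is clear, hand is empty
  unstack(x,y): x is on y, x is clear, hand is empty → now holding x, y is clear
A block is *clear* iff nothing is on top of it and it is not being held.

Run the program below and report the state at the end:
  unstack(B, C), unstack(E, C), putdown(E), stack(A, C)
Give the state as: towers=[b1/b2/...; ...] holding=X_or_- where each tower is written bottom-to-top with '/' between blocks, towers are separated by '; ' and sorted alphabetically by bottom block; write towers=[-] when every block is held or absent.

towers=[B/C; E; F/D/A] holding=-

step 1 (unstack(B, C)) [no-op]: towers=[B/C/E; F/D/A] holding=-
step 2 (unstack(E, C)): towers=[B/C; F/D/A] holding=E
step 3 (putdown(E)): towers=[B/C; E; F/D/A] holding=-
step 4 (stack(A, C)) [no-op]: towers=[B/C; E; F/D/A] holding=-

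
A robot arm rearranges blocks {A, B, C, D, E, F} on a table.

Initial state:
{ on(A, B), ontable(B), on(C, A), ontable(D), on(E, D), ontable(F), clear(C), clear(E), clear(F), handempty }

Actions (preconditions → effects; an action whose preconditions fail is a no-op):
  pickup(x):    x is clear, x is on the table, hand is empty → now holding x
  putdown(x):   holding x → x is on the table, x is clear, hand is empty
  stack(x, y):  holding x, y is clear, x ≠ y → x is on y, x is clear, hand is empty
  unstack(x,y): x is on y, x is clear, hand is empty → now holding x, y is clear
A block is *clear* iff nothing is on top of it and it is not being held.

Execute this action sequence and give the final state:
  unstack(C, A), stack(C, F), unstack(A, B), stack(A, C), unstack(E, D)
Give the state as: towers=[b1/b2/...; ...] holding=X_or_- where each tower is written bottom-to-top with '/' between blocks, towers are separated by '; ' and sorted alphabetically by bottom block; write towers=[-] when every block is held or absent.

towers=[B; D; F/C/A] holding=E

step 1 (unstack(C, A)): towers=[B/A; D/E; F] holding=C
step 2 (stack(C, F)): towers=[B/A; D/E; F/C] holding=-
step 3 (unstack(A, B)): towers=[B; D/E; F/C] holding=A
step 4 (stack(A, C)): towers=[B; D/E; F/C/A] holding=-
step 5 (unstack(E, D)): towers=[B; D; F/C/A] holding=E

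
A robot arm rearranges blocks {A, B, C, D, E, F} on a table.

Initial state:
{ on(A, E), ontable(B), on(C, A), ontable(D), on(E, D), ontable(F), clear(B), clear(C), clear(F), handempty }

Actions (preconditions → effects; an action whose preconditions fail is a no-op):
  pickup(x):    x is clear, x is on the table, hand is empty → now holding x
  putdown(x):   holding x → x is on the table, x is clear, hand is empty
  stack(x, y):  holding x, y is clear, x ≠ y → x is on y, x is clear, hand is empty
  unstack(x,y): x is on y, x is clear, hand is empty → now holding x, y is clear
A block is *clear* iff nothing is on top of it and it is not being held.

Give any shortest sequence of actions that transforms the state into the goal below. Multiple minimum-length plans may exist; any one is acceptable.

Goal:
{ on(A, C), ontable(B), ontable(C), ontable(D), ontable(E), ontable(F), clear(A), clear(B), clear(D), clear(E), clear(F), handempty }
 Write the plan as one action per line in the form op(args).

step 1 (unstack(C, A)): towers=[B; D/E/A; F] holding=C
step 2 (putdown(C)): towers=[B; C; D/E/A; F] holding=-
step 3 (unstack(A, E)): towers=[B; C; D/E; F] holding=A
step 4 (stack(A, C)): towers=[B; C/A; D/E; F] holding=-
step 5 (unstack(E, D)): towers=[B; C/A; D; F] holding=E
step 6 (putdown(E)): towers=[B; C/A; D; E; F] holding=-
goal check: towers=[B; C/A; D; E; F] holding=- — reached (length 6, optimal by BFS)

unstack(C, A)
putdown(C)
unstack(A, E)
stack(A, C)
unstack(E, D)
putdown(E)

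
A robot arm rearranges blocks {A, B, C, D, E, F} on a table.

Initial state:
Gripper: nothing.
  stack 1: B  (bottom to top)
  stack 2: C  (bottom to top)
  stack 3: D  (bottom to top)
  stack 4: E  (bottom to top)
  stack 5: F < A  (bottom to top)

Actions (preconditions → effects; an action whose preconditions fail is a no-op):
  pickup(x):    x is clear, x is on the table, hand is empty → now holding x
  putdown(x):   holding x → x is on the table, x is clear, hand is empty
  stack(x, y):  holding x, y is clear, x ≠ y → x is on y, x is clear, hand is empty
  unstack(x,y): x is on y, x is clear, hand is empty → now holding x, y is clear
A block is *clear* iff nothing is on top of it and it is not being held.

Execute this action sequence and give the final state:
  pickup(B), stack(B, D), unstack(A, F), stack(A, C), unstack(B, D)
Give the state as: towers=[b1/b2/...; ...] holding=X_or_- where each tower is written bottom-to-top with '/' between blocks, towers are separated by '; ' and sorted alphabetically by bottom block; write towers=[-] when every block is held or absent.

step 1 (pickup(B)): towers=[C; D; E; F/A] holding=B
step 2 (stack(B, D)): towers=[C; D/B; E; F/A] holding=-
step 3 (unstack(A, F)): towers=[C; D/B; E; F] holding=A
step 4 (stack(A, C)): towers=[C/A; D/B; E; F] holding=-
step 5 (unstack(B, D)): towers=[C/A; D; E; F] holding=B

towers=[C/A; D; E; F] holding=B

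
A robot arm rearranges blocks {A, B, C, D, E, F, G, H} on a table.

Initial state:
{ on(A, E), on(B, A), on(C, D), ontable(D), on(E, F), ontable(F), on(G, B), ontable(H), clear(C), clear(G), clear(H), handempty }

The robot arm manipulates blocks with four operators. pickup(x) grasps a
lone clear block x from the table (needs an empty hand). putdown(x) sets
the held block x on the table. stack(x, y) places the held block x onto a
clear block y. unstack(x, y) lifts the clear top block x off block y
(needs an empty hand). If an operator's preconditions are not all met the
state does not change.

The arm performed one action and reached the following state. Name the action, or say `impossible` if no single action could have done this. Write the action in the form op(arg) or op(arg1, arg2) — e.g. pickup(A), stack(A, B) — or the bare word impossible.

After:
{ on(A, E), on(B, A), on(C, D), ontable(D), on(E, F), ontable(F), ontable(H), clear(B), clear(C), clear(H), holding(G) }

unstack(G, B)

target: towers=[D/C; F/E/A/B; H] holding=G
     unstack(G, B) → towers=[D/C; F/E/A/B; H] holding=G  ← match
         pickup(H) → towers=[D/C; F/E/A/B/G] holding=H
     unstack(C, D) → towers=[D; F/E/A/B/G; H] holding=C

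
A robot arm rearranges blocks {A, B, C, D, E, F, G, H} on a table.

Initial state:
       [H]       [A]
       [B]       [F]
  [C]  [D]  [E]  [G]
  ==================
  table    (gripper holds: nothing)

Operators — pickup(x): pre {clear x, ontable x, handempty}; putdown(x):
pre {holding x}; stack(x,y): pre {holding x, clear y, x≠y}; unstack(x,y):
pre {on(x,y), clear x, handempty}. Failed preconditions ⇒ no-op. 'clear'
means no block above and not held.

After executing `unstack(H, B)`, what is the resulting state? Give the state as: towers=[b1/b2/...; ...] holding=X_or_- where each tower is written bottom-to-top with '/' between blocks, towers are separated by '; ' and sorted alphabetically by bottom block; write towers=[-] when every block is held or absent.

before: towers=[C; D/B/H; E; G/F/A] holding=-
pre[unstack(H, B)]: on(H,B) yes, clear(H) yes, handempty yes
all met → apply unstack(H, B)
after:  towers=[C; D/B; E; G/F/A] holding=H

towers=[C; D/B; E; G/F/A] holding=H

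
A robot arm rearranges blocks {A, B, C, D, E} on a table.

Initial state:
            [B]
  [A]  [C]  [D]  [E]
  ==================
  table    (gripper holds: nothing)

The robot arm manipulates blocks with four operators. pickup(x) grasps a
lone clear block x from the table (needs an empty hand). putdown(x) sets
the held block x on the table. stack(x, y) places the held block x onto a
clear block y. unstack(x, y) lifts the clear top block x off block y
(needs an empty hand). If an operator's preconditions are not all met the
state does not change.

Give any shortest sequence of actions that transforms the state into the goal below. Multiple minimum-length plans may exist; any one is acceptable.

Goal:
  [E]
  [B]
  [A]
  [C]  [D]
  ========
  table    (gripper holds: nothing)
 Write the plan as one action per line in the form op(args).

pickup(A)
stack(A, C)
unstack(B, D)
stack(B, A)
pickup(E)
stack(E, B)

step 1 (pickup(A)): towers=[C; D/B; E] holding=A
step 2 (stack(A, C)): towers=[C/A; D/B; E] holding=-
step 3 (unstack(B, D)): towers=[C/A; D; E] holding=B
step 4 (stack(B, A)): towers=[C/A/B; D; E] holding=-
step 5 (pickup(E)): towers=[C/A/B; D] holding=E
step 6 (stack(E, B)): towers=[C/A/B/E; D] holding=-
goal check: towers=[C/A/B/E; D] holding=- — reached (length 6, optimal by BFS)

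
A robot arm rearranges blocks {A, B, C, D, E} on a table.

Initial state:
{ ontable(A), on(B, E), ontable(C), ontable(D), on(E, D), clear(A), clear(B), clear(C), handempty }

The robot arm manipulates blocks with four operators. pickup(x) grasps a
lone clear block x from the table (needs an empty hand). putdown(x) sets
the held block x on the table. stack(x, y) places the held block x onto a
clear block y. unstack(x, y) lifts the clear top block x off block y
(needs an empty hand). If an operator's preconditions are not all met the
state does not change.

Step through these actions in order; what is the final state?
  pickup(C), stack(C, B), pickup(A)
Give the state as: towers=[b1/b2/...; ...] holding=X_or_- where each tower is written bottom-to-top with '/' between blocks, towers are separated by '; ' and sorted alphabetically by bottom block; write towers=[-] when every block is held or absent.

step 1 (pickup(C)): towers=[A; D/E/B] holding=C
step 2 (stack(C, B)): towers=[A; D/E/B/C] holding=-
step 3 (pickup(A)): towers=[D/E/B/C] holding=A

towers=[D/E/B/C] holding=A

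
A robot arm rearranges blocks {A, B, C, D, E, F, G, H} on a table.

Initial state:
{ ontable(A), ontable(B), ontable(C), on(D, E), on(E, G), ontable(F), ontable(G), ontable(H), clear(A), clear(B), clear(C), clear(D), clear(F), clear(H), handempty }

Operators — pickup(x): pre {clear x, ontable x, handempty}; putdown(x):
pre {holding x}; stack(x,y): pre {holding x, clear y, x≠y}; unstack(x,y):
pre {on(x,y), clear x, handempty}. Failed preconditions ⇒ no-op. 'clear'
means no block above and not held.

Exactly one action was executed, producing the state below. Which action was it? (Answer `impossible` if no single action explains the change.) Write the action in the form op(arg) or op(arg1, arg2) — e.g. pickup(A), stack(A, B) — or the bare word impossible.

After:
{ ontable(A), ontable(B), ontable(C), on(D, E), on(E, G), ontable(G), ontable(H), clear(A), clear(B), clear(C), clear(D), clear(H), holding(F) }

pickup(F)

target: towers=[A; B; C; G/E/D; H] holding=F
         pickup(A) → towers=[B; C; F; G/E/D; H] holding=A
         pickup(H) → towers=[A; B; C; F; G/E/D] holding=H
         pickup(B) → towers=[A; C; F; G/E/D; H] holding=B
         pickup(F) → towers=[A; B; C; G/E/D; H] holding=F  ← match
     unstack(D, E) → towers=[A; B; C; F; G/E; H] holding=D
         pickup(C) → towers=[A; B; F; G/E/D; H] holding=C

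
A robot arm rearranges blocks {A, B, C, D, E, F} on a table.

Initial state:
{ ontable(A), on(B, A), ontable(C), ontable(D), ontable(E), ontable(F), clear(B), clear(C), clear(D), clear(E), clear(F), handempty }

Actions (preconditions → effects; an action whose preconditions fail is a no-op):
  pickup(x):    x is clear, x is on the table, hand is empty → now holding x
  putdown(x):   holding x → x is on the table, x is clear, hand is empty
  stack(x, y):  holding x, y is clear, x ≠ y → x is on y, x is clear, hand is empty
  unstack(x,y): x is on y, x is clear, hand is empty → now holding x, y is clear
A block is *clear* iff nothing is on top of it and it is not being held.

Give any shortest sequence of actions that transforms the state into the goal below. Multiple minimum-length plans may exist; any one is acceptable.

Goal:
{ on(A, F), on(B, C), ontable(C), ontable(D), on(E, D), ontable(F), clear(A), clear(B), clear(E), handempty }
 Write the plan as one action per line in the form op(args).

step 1 (unstack(B, A)): towers=[A; C; D; E; F] holding=B
step 2 (stack(B, C)): towers=[A; C/B; D; E; F] holding=-
step 3 (pickup(A)): towers=[C/B; D; E; F] holding=A
step 4 (stack(A, F)): towers=[C/B; D; E; F/A] holding=-
step 5 (pickup(E)): towers=[C/B; D; F/A] holding=E
step 6 (stack(E, D)): towers=[C/B; D/E; F/A] holding=-
goal check: towers=[C/B; D/E; F/A] holding=- — reached (length 6, optimal by BFS)

unstack(B, A)
stack(B, C)
pickup(A)
stack(A, F)
pickup(E)
stack(E, D)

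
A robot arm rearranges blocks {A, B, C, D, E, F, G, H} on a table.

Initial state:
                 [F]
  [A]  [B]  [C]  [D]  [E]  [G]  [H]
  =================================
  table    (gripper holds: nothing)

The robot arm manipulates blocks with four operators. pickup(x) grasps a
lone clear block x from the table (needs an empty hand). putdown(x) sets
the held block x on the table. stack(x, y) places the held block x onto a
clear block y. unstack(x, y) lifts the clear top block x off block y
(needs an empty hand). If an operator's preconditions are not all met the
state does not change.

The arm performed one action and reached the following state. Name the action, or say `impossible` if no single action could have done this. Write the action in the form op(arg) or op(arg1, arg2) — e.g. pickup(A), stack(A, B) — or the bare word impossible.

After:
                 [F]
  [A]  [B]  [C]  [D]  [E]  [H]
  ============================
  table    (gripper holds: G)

pickup(G)

target: towers=[A; B; C; D/F; E; H] holding=G
         pickup(G) → towers=[A; B; C; D/F; E; H] holding=G  ← match
         pickup(A) → towers=[B; C; D/F; E; G; H] holding=A
         pickup(E) → towers=[A; B; C; D/F; G; H] holding=E
         pickup(H) → towers=[A; B; C; D/F; E; G] holding=H
         pickup(B) → towers=[A; C; D/F; E; G; H] holding=B
     unstack(F, D) → towers=[A; B; C; D; E; G; H] holding=F
         pickup(C) → towers=[A; B; D/F; E; G; H] holding=C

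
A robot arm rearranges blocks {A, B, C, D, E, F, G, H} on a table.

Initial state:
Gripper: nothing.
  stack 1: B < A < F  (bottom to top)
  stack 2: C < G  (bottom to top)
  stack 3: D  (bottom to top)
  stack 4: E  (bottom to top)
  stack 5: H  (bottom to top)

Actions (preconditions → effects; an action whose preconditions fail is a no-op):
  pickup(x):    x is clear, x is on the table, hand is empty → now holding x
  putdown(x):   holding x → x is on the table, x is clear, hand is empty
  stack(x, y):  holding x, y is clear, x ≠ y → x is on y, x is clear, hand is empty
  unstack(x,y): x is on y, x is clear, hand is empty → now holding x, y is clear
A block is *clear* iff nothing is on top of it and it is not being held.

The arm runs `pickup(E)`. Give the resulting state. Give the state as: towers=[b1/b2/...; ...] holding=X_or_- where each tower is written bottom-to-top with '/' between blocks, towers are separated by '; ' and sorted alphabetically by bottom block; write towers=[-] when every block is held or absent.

towers=[B/A/F; C/G; D; H] holding=E

before: towers=[B/A/F; C/G; D; E; H] holding=-
pre[pickup(E)]: clear(E) yes, ontable(E) yes, handempty yes
all met → apply pickup(E)
after:  towers=[B/A/F; C/G; D; H] holding=E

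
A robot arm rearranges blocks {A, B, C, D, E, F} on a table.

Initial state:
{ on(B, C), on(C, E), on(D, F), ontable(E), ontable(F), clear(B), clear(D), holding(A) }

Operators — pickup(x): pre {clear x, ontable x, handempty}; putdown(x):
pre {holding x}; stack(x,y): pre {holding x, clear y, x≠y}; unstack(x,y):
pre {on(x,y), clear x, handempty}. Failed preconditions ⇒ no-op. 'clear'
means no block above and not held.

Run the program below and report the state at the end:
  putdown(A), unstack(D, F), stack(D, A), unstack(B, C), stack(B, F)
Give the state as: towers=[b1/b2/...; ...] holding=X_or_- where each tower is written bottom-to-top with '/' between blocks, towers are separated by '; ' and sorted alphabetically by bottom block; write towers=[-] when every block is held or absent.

step 1 (putdown(A)): towers=[A; E/C/B; F/D] holding=-
step 2 (unstack(D, F)): towers=[A; E/C/B; F] holding=D
step 3 (stack(D, A)): towers=[A/D; E/C/B; F] holding=-
step 4 (unstack(B, C)): towers=[A/D; E/C; F] holding=B
step 5 (stack(B, F)): towers=[A/D; E/C; F/B] holding=-

towers=[A/D; E/C; F/B] holding=-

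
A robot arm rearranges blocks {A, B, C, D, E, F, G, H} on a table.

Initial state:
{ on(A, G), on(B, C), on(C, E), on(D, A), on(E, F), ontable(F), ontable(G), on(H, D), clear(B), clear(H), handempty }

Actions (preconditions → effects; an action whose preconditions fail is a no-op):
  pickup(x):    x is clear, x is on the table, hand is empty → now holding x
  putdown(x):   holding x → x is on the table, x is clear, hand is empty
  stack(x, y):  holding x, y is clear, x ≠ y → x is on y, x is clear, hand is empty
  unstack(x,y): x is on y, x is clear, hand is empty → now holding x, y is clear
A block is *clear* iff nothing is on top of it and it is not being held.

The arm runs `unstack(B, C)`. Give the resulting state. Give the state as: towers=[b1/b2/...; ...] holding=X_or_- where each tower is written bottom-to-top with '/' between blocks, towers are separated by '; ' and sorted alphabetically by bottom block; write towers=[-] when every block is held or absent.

before: towers=[F/E/C/B; G/A/D/H] holding=-
pre[unstack(B, C)]: on(B,C) ✓, clear(B) ✓, handempty ✓
all met → apply unstack(B, C)
after:  towers=[F/E/C; G/A/D/H] holding=B

towers=[F/E/C; G/A/D/H] holding=B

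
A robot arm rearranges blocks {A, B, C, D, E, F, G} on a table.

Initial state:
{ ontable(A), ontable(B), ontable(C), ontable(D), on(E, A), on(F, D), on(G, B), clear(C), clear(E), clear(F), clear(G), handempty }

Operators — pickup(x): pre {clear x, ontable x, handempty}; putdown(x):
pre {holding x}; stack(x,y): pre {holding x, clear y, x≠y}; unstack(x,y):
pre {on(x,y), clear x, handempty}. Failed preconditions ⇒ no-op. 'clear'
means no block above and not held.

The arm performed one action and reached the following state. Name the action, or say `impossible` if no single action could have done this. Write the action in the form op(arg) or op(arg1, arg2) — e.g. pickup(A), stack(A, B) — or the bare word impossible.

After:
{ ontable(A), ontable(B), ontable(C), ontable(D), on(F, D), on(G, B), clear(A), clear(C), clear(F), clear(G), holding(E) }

unstack(E, A)

target: towers=[A; B/G; C; D/F] holding=E
     unstack(F, D) → towers=[A/E; B/G; C; D] holding=F
     unstack(G, B) → towers=[A/E; B; C; D/F] holding=G
     unstack(E, A) → towers=[A; B/G; C; D/F] holding=E  ← match
         pickup(C) → towers=[A/E; B/G; D/F] holding=C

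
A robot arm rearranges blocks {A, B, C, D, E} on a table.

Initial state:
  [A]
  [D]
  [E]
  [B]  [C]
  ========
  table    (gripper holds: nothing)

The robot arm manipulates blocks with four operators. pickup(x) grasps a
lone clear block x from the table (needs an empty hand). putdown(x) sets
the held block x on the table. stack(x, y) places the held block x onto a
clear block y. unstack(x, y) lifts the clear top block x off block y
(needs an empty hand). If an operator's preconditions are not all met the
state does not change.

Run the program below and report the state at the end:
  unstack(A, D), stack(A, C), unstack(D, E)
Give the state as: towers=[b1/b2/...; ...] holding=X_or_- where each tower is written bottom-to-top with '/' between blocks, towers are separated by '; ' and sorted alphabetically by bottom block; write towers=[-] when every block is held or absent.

towers=[B/E; C/A] holding=D

step 1 (unstack(A, D)): towers=[B/E/D; C] holding=A
step 2 (stack(A, C)): towers=[B/E/D; C/A] holding=-
step 3 (unstack(D, E)): towers=[B/E; C/A] holding=D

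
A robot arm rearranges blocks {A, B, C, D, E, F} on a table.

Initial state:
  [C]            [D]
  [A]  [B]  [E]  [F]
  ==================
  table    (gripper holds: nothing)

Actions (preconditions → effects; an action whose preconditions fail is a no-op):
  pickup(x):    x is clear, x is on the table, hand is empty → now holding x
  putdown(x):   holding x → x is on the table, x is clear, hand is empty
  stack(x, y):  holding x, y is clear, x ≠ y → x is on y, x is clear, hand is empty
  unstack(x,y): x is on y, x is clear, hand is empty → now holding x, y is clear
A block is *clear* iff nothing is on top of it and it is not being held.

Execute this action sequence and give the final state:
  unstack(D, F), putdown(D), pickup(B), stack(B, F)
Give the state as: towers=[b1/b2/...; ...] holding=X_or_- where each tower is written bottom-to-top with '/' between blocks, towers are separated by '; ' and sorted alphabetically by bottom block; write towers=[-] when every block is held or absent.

towers=[A/C; D; E; F/B] holding=-

step 1 (unstack(D, F)): towers=[A/C; B; E; F] holding=D
step 2 (putdown(D)): towers=[A/C; B; D; E; F] holding=-
step 3 (pickup(B)): towers=[A/C; D; E; F] holding=B
step 4 (stack(B, F)): towers=[A/C; D; E; F/B] holding=-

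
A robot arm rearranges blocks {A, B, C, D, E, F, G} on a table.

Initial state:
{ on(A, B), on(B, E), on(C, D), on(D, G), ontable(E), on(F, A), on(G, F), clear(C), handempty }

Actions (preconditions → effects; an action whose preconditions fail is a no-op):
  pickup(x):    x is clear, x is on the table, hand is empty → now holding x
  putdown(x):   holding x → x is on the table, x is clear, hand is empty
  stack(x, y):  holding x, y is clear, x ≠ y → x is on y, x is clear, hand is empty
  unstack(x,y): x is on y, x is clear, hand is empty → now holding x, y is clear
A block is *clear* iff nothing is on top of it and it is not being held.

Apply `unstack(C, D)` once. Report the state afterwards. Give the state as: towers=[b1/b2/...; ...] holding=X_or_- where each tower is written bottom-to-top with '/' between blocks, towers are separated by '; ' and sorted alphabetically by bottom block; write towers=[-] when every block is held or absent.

towers=[E/B/A/F/G/D] holding=C

before: towers=[E/B/A/F/G/D/C] holding=-
pre[unstack(C, D)]: on(C,D) ok, clear(C) ok, handempty ok
all met → apply unstack(C, D)
after:  towers=[E/B/A/F/G/D] holding=C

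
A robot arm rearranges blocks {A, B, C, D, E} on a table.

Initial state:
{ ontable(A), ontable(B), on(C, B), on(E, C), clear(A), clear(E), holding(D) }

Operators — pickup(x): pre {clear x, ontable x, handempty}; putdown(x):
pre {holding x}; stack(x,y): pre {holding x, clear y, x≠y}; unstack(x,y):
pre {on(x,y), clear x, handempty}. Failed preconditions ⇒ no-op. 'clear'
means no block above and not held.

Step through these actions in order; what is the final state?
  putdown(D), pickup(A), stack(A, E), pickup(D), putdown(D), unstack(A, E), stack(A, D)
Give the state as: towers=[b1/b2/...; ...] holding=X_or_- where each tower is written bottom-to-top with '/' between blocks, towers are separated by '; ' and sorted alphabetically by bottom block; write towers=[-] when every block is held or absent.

step 1 (putdown(D)): towers=[A; B/C/E; D] holding=-
step 2 (pickup(A)): towers=[B/C/E; D] holding=A
step 3 (stack(A, E)): towers=[B/C/E/A; D] holding=-
step 4 (pickup(D)): towers=[B/C/E/A] holding=D
step 5 (putdown(D)): towers=[B/C/E/A; D] holding=-
step 6 (unstack(A, E)): towers=[B/C/E; D] holding=A
step 7 (stack(A, D)): towers=[B/C/E; D/A] holding=-

towers=[B/C/E; D/A] holding=-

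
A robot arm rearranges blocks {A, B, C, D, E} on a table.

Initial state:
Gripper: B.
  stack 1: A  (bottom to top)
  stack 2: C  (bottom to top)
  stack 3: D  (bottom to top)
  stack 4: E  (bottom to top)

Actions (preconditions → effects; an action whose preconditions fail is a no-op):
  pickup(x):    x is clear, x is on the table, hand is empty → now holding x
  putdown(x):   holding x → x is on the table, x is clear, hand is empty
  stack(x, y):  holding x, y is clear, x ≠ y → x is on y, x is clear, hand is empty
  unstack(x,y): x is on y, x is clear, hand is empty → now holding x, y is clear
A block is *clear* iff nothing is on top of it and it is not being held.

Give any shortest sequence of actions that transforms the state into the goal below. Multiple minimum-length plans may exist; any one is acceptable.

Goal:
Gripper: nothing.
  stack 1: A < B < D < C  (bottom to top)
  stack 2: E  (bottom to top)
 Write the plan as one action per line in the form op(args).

stack(B, A)
pickup(D)
stack(D, B)
pickup(C)
stack(C, D)

step 1 (stack(B, A)): towers=[A/B; C; D; E] holding=-
step 2 (pickup(D)): towers=[A/B; C; E] holding=D
step 3 (stack(D, B)): towers=[A/B/D; C; E] holding=-
step 4 (pickup(C)): towers=[A/B/D; E] holding=C
step 5 (stack(C, D)): towers=[A/B/D/C; E] holding=-
goal check: towers=[A/B/D/C; E] holding=- — reached (length 5, optimal by BFS)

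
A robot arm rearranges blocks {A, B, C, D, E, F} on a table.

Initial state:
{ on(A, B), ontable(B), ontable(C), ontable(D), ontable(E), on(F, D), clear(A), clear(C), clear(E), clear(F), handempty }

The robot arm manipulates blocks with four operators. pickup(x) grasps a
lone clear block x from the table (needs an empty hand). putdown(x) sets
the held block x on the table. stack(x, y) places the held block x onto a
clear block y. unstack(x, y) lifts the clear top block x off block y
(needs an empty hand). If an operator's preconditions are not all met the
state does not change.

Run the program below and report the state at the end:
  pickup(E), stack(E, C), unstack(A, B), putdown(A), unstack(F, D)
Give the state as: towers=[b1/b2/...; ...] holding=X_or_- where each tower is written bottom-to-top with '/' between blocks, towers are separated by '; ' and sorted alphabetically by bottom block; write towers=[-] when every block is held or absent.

towers=[A; B; C/E; D] holding=F

step 1 (pickup(E)): towers=[B/A; C; D/F] holding=E
step 2 (stack(E, C)): towers=[B/A; C/E; D/F] holding=-
step 3 (unstack(A, B)): towers=[B; C/E; D/F] holding=A
step 4 (putdown(A)): towers=[A; B; C/E; D/F] holding=-
step 5 (unstack(F, D)): towers=[A; B; C/E; D] holding=F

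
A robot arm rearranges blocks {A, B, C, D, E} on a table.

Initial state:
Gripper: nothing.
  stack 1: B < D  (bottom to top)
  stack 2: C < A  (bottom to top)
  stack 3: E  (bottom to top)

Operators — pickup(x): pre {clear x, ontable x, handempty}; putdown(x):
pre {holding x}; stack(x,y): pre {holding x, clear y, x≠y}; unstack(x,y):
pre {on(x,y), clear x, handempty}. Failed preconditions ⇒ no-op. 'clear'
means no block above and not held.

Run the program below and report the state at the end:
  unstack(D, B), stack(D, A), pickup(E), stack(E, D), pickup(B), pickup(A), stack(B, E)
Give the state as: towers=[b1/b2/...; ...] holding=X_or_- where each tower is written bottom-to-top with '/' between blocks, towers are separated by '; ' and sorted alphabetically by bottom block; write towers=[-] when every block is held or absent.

towers=[C/A/D/E/B] holding=-

step 1 (unstack(D, B)): towers=[B; C/A; E] holding=D
step 2 (stack(D, A)): towers=[B; C/A/D; E] holding=-
step 3 (pickup(E)): towers=[B; C/A/D] holding=E
step 4 (stack(E, D)): towers=[B; C/A/D/E] holding=-
step 5 (pickup(B)): towers=[C/A/D/E] holding=B
step 6 (pickup(A)) [no-op]: towers=[C/A/D/E] holding=B
step 7 (stack(B, E)): towers=[C/A/D/E/B] holding=-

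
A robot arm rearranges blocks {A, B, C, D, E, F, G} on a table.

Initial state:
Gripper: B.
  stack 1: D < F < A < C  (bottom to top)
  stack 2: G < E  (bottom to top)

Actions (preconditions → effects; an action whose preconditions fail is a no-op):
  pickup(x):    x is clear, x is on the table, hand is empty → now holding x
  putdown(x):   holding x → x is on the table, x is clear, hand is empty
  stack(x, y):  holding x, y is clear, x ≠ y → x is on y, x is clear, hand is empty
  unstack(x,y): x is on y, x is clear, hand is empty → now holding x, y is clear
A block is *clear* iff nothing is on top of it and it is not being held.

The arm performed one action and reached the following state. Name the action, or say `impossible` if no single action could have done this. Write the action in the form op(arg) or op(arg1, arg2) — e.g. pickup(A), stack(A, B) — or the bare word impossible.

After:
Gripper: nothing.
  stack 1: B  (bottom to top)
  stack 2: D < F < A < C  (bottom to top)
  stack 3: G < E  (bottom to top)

target: towers=[B; D/F/A/C; G/E] holding=-
        putdown(B) → towers=[B; D/F/A/C; G/E] holding=-  ← match
       stack(B, E) → towers=[D/F/A/C; G/E/B] holding=-
       stack(B, C) → towers=[D/F/A/C/B; G/E] holding=-

putdown(B)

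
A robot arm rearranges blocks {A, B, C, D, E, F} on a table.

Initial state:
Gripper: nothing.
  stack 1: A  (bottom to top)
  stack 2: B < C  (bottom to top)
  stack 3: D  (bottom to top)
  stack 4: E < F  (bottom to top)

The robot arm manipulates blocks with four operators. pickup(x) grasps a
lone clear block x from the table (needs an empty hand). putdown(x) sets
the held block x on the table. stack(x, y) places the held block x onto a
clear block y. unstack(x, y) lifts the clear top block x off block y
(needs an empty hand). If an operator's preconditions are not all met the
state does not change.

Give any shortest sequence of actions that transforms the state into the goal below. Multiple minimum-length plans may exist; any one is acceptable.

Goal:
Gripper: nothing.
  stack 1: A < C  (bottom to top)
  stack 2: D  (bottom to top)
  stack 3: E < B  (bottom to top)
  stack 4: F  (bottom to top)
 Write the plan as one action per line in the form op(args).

unstack(F, E)
putdown(F)
unstack(C, B)
stack(C, A)
pickup(B)
stack(B, E)

step 1 (unstack(F, E)): towers=[A; B/C; D; E] holding=F
step 2 (putdown(F)): towers=[A; B/C; D; E; F] holding=-
step 3 (unstack(C, B)): towers=[A; B; D; E; F] holding=C
step 4 (stack(C, A)): towers=[A/C; B; D; E; F] holding=-
step 5 (pickup(B)): towers=[A/C; D; E; F] holding=B
step 6 (stack(B, E)): towers=[A/C; D; E/B; F] holding=-
goal check: towers=[A/C; D; E/B; F] holding=- — reached (length 6, optimal by BFS)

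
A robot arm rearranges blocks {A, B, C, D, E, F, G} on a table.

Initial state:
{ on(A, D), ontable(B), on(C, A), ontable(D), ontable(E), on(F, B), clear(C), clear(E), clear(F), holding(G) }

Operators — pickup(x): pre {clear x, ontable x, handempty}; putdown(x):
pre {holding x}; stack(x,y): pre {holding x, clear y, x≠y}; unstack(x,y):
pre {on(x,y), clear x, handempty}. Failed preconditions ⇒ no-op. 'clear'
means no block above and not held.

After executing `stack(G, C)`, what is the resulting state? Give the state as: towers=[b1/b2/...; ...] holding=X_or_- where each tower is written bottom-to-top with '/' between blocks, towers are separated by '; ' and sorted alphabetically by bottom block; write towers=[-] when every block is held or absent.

towers=[B/F; D/A/C/G; E] holding=-

before: towers=[B/F; D/A/C; E] holding=G
pre[stack(G, C)]: holding(G) ✓, clear(C) ✓, G≠C ✓
all met → apply stack(G, C)
after:  towers=[B/F; D/A/C/G; E] holding=-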